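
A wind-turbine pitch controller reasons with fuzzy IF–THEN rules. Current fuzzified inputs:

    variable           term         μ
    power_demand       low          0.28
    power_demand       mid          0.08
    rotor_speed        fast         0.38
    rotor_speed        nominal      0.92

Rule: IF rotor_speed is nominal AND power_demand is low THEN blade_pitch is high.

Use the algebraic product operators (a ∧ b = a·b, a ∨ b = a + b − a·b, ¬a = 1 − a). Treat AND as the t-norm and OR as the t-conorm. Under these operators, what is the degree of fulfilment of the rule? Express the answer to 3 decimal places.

0.258

firing strength: nominal=0.92, low=0.28; AND[a·b] → w = 0.2576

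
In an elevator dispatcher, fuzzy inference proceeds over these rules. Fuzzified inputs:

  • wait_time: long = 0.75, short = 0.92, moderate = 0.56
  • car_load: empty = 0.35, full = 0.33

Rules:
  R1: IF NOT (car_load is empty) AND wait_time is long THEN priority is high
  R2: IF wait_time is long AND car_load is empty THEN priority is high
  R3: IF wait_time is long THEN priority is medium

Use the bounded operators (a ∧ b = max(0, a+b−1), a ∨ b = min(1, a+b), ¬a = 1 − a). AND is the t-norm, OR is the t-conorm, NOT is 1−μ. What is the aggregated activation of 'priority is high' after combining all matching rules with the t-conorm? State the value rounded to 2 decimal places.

0.50

R1: ¬empty=1−0.35=0.65, long=0.75; AND[max(0, a+b−1)] → w = 0.40
R2: long=0.75, empty=0.35; AND[max(0, a+b−1)] → w = 0.10
R3: long=0.75 → w = 0.75
Rules with consequent 'high': {R1, R2} → strengths 0.40, 0.10
Aggregate via t-conorm [min(1, a+b)]: 0.50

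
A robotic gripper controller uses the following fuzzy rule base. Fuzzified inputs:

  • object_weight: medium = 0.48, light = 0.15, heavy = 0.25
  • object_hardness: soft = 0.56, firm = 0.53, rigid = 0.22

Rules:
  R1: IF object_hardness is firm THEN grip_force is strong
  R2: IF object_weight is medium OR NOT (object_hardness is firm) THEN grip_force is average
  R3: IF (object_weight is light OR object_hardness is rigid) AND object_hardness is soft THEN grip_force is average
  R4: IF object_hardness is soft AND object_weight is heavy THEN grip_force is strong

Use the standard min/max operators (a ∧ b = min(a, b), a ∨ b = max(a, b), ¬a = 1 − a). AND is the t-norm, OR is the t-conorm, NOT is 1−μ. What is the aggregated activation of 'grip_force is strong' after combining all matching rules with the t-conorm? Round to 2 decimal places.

0.53

R1: firm=0.53 → w = 0.53
R2: medium=0.48, ¬firm=1−0.53=0.47; OR[max(a, b)] → w = 0.48
R3: (light=0.15 OR rigid=0.22) = 0.22; AND[min(a, b)] with soft=0.56 → w = 0.22
R4: soft=0.56, heavy=0.25; AND[min(a, b)] → w = 0.25
Rules with consequent 'strong': {R1, R4} → strengths 0.53, 0.25
Aggregate via t-conorm [max(a, b)]: 0.53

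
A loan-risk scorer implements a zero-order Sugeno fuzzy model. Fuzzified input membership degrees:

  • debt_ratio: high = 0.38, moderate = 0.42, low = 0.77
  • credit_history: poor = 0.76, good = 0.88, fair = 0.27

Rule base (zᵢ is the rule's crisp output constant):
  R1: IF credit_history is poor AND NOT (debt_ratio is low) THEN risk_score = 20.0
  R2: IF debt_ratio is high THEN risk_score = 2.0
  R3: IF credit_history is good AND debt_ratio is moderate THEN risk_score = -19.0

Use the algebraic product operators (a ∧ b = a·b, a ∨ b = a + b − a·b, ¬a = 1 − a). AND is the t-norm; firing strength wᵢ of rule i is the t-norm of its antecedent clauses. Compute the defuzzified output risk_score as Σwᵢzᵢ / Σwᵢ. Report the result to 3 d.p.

R1 (z=20.0): poor=0.76, ¬low=1−0.77=0.23; AND[a·b] → w = 0.1748
R2 (z=2.0): high=0.38 → w = 0.3800
R3 (z=-19.0): good=0.88, moderate=0.42; AND[a·b] → w = 0.3696
Weighted average = (0.1748·20.0 + 0.3800·2.0 + 0.3696·-19.0) / (0.1748 + 0.3800 + 0.3696)
  = -2.7664 / 0.9244 = -2.993

-2.993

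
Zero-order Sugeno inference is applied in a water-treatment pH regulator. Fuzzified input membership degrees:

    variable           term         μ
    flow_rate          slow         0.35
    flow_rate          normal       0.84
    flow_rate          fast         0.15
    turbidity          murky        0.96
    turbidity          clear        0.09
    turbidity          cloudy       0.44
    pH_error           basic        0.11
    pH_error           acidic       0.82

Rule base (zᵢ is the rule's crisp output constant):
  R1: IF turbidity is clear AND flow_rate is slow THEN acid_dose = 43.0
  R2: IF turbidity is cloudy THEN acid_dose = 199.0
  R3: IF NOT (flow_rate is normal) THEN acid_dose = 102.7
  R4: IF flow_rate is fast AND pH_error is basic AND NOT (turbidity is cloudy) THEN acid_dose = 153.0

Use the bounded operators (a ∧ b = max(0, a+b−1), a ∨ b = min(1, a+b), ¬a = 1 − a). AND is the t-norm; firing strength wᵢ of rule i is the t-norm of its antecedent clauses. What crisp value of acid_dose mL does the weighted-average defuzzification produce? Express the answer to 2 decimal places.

173.32

R1 (z=43.0): clear=0.09, slow=0.35; AND[max(0, a+b−1)] → w = 0.00
R2 (z=199.0): cloudy=0.44 → w = 0.44
R3 (z=102.7): ¬normal=1−0.84=0.16 → w = 0.16
R4 (z=153.0): fast=0.15, basic=0.11, ¬cloudy=1−0.44=0.56; AND[max(0, a+b−1)] → w = 0.00
Weighted average = (0.00·43.0 + 0.44·199.0 + 0.16·102.7 + 0.00·153.0) / (0.00 + 0.44 + 0.16 + 0.00)
  = 103.9920 / 0.6000 = 173.32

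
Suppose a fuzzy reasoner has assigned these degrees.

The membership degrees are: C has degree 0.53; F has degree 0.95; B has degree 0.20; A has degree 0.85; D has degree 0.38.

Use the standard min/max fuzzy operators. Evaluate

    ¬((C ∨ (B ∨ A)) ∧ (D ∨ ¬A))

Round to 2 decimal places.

0.62

B ∨ A = max(a, b) on (0.20, 0.85) = 0.85
C ∨ (B ∨ A) = max(a, b) on (0.53, 0.85) = 0.85
¬A = 1 − 0.85 = 0.15
D ∨ ¬A = max(a, b) on (0.38, 0.15) = 0.38
(C ∨ (B ∨ A)) ∧ (D ∨ ¬A) = min(a, b) on (0.85, 0.38) = 0.38
¬((C ∨ (B ∨ A)) ∧ (D ∨ ¬A)) = 1 − 0.38 = 0.62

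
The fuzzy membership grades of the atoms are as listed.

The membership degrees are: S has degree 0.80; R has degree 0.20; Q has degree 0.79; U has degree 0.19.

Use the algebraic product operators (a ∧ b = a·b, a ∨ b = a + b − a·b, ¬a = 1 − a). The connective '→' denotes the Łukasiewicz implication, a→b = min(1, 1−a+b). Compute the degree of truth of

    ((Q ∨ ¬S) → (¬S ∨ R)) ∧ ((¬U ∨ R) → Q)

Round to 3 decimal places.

¬S = 1 − 0.8000 = 0.2000
Q ∨ ¬S = a + b − a·b on (0.7900, 0.2000) = 0.8320
¬S = 1 − 0.8000 = 0.2000
¬S ∨ R = a + b − a·b on (0.2000, 0.2000) = 0.3600
(Q ∨ ¬S) → (¬S ∨ R)  [Łukasiewicz: min(1, 1−a+b)] with a=0.8320, b=0.3600 → 0.5280
¬U = 1 − 0.1900 = 0.8100
¬U ∨ R = a + b − a·b on (0.8100, 0.2000) = 0.8480
(¬U ∨ R) → Q  [Łukasiewicz: min(1, 1−a+b)] with a=0.8480, b=0.7900 → 0.9420
((Q ∨ ¬S) → (¬S ∨ R)) ∧ ((¬U ∨ R) → Q) = a·b on (0.5280, 0.9420) = 0.4974

0.497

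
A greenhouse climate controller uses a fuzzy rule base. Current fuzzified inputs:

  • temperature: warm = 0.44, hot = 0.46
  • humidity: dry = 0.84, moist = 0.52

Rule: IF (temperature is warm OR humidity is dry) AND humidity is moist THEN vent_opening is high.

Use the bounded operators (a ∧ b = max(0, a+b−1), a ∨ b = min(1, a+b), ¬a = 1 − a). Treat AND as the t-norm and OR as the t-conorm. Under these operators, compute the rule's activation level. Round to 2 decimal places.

0.52

firing strength: (warm=0.44 OR dry=0.84) = 1.00; AND[max(0, a+b−1)] with moist=0.52 → w = 0.52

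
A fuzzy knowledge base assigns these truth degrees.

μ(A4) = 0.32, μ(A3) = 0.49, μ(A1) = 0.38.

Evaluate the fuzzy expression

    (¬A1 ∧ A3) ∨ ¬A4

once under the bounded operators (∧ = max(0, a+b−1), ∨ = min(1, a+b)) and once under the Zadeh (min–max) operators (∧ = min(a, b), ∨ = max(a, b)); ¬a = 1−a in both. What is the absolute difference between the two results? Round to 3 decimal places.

Under bounded:
  ¬A1 = 1 − 0.38 = 0.62
  ¬A1 ∧ A3 = max(0, a+b−1) on (0.62, 0.49) = 0.11
  ¬A4 = 1 − 0.32 = 0.68
  (¬A1 ∧ A3) ∨ ¬A4 = min(1, a+b) on (0.11, 0.68) = 0.79
  → value = 0.7900
Under Zadeh (min–max):
  ¬A1 = 1 − 0.38 = 0.62
  ¬A1 ∧ A3 = min(a, b) on (0.62, 0.49) = 0.49
  ¬A4 = 1 − 0.32 = 0.68
  (¬A1 ∧ A3) ∨ ¬A4 = max(a, b) on (0.49, 0.68) = 0.68
  → value = 0.6800
|0.7900 − 0.6800| = 0.110

0.110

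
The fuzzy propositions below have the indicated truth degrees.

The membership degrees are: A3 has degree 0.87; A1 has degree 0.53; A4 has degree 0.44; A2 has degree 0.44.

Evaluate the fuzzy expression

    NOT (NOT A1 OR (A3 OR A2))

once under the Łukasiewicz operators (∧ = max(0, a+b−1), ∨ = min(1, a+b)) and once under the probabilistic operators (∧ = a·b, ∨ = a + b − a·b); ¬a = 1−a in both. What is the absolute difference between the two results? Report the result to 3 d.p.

0.039

Under Łukasiewicz:
  NOT A1 = 1 − 0.53 = 0.47
  A3 OR A2 = min(1, a+b) on (0.87, 0.44) = 1.00
  NOT A1 OR (A3 OR A2) = min(1, a+b) on (0.47, 1.00) = 1.00
  NOT (NOT A1 OR (A3 OR A2)) = 1 − 1.00 = 0.00
  → value = 0.0000
Under probabilistic:
  NOT A1 = 1 − 0.5300 = 0.4700
  A3 OR A2 = a + b − a·b on (0.8700, 0.4400) = 0.9272
  NOT A1 OR (A3 OR A2) = a + b − a·b on (0.4700, 0.9272) = 0.9614
  NOT (NOT A1 OR (A3 OR A2)) = 1 − 0.9614 = 0.0386
  → value = 0.0386
|0.0000 − 0.0386| = 0.039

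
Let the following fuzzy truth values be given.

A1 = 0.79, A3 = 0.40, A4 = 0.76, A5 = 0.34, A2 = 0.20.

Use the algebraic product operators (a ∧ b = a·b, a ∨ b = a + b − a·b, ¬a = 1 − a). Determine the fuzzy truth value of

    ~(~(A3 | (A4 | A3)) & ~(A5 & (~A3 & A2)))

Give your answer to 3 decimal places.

0.917

A4 | A3 = a + b − a·b on (0.7600, 0.4000) = 0.8560
A3 | (A4 | A3) = a + b − a·b on (0.4000, 0.8560) = 0.9136
~(A3 | (A4 | A3)) = 1 − 0.9136 = 0.0864
~A3 = 1 − 0.4000 = 0.6000
~A3 & A2 = a·b on (0.6000, 0.2000) = 0.1200
A5 & (~A3 & A2) = a·b on (0.3400, 0.1200) = 0.0408
~(A5 & (~A3 & A2)) = 1 − 0.0408 = 0.9592
~(A3 | (A4 | A3)) & ~(A5 & (~A3 & A2)) = a·b on (0.0864, 0.9592) = 0.0829
~(~(A3 | (A4 | A3)) & ~(A5 & (~A3 & A2))) = 1 − 0.0829 = 0.9171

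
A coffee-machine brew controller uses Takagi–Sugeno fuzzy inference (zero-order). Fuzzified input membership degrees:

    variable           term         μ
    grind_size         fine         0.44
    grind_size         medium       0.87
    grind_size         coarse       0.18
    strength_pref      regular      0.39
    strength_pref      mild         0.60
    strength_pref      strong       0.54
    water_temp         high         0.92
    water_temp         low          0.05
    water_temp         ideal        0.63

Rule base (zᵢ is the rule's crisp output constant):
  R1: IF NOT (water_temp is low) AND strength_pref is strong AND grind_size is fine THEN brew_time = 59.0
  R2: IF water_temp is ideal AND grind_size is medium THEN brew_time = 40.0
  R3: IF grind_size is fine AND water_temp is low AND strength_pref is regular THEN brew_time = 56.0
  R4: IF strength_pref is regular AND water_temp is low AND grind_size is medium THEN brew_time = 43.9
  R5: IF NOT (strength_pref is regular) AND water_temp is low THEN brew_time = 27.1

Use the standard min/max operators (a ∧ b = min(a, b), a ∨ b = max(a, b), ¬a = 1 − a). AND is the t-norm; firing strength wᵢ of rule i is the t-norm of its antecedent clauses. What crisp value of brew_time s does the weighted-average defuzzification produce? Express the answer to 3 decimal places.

R1 (z=59.0): ¬low=1−0.05=0.95, strong=0.54, fine=0.44; AND[min(a, b)] → w = 0.44
R2 (z=40.0): ideal=0.63, medium=0.87; AND[min(a, b)] → w = 0.63
R3 (z=56.0): fine=0.44, low=0.05, regular=0.39; AND[min(a, b)] → w = 0.05
R4 (z=43.9): regular=0.39, low=0.05, medium=0.87; AND[min(a, b)] → w = 0.05
R5 (z=27.1): ¬regular=1−0.39=0.61, low=0.05; AND[min(a, b)] → w = 0.05
Weighted average = (0.44·59.0 + 0.63·40.0 + 0.05·56.0 + 0.05·43.9 + 0.05·27.1) / (0.44 + 0.63 + 0.05 + 0.05 + 0.05)
  = 57.5100 / 1.2200 = 47.139

47.139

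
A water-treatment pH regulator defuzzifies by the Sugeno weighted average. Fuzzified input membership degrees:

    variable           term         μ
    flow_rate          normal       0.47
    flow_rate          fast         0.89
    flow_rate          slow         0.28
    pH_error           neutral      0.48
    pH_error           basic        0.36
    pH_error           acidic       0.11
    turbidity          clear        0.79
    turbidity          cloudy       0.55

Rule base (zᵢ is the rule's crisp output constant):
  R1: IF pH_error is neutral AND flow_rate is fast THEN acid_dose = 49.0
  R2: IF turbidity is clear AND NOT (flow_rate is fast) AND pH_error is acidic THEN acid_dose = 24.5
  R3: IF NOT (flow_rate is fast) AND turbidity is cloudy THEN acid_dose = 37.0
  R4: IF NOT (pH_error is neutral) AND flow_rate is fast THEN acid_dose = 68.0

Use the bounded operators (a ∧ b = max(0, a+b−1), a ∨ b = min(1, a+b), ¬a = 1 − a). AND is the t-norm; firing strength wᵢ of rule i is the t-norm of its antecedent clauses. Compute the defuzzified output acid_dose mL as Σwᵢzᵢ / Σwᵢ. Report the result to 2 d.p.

58.99

R1 (z=49.0): neutral=0.48, fast=0.89; AND[max(0, a+b−1)] → w = 0.37
R2 (z=24.5): clear=0.79, ¬fast=1−0.89=0.11, acidic=0.11; AND[max(0, a+b−1)] → w = 0.00
R3 (z=37.0): ¬fast=1−0.89=0.11, cloudy=0.55; AND[max(0, a+b−1)] → w = 0.00
R4 (z=68.0): ¬neutral=1−0.48=0.52, fast=0.89; AND[max(0, a+b−1)] → w = 0.41
Weighted average = (0.37·49.0 + 0.00·24.5 + 0.00·37.0 + 0.41·68.0) / (0.37 + 0.00 + 0.00 + 0.41)
  = 46.0100 / 0.7800 = 58.99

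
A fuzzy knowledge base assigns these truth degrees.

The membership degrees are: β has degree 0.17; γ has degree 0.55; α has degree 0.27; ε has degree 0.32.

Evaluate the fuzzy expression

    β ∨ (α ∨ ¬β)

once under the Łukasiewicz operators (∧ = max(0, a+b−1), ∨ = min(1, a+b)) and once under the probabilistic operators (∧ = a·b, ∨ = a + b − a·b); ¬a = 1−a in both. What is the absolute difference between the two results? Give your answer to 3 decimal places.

0.103

Under Łukasiewicz:
  ¬β = 1 − 0.17 = 0.83
  α ∨ ¬β = min(1, a+b) on (0.27, 0.83) = 1.00
  β ∨ (α ∨ ¬β) = min(1, a+b) on (0.17, 1.00) = 1.00
  → value = 1.0000
Under probabilistic:
  ¬β = 1 − 0.1700 = 0.8300
  α ∨ ¬β = a + b − a·b on (0.2700, 0.8300) = 0.8759
  β ∨ (α ∨ ¬β) = a + b − a·b on (0.1700, 0.8759) = 0.8970
  → value = 0.8970
|1.0000 − 0.8970| = 0.103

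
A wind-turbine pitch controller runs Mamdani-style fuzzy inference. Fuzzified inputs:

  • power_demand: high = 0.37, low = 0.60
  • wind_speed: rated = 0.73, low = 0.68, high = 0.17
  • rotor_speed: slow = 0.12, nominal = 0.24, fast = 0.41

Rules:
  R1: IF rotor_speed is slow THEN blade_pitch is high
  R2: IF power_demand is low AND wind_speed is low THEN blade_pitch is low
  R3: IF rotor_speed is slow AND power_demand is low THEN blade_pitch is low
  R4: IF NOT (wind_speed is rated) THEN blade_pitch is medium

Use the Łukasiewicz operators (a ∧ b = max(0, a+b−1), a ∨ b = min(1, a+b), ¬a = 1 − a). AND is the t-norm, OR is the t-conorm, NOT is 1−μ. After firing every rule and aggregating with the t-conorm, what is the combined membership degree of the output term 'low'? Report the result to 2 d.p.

0.28

R1: slow=0.12 → w = 0.12
R2: low=0.60, low=0.68; AND[max(0, a+b−1)] → w = 0.28
R3: slow=0.12, low=0.60; AND[max(0, a+b−1)] → w = 0.00
R4: ¬rated=1−0.73=0.27 → w = 0.27
Rules with consequent 'low': {R2, R3} → strengths 0.28, 0.00
Aggregate via t-conorm [min(1, a+b)]: 0.28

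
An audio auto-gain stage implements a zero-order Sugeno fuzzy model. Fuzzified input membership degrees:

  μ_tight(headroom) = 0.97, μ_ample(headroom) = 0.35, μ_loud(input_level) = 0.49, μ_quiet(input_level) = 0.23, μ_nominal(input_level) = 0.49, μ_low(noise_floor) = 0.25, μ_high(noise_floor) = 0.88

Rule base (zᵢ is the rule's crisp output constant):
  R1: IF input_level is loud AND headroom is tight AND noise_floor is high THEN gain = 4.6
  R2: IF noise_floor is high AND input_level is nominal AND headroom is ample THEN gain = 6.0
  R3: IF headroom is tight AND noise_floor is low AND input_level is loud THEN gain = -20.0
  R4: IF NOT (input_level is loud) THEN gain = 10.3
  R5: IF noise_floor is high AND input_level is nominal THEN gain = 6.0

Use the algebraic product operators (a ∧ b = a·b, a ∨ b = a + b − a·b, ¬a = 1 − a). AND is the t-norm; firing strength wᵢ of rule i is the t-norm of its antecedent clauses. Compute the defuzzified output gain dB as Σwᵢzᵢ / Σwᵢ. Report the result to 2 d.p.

5.09

R1 (z=4.6): loud=0.49, tight=0.97, high=0.88; AND[a·b] → w = 0.4183
R2 (z=6.0): high=0.88, nominal=0.49, ample=0.35; AND[a·b] → w = 0.1509
R3 (z=-20.0): tight=0.97, low=0.25, loud=0.49; AND[a·b] → w = 0.1188
R4 (z=10.3): ¬loud=1−0.49=0.51 → w = 0.5100
R5 (z=6.0): high=0.88, nominal=0.49; AND[a·b] → w = 0.4312
Weighted average = (0.4183·4.6 + 0.1509·6.0 + 0.1188·-20.0 + 0.5100·10.3 + 0.4312·6.0) / (0.4183 + 0.1509 + 0.1188 + 0.5100 + 0.4312)
  = 8.2932 / 1.6292 = 5.09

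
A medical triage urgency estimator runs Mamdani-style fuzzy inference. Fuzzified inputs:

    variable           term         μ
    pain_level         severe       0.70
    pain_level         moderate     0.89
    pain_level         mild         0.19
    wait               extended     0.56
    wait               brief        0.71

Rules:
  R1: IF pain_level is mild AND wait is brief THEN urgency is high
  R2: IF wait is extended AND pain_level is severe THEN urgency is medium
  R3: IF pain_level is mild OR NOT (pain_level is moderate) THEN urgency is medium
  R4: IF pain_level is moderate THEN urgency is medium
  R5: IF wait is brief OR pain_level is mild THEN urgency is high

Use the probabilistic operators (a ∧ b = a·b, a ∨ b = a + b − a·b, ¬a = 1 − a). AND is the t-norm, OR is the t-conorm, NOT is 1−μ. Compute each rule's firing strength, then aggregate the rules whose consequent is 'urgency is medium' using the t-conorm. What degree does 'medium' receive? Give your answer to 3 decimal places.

R1: mild=0.19, brief=0.71; AND[a·b] → w = 0.1349
R2: extended=0.56, severe=0.70; AND[a·b] → w = 0.3920
R3: mild=0.19, ¬moderate=1−0.89=0.11; OR[a + b − a·b] → w = 0.2791
R4: moderate=0.89 → w = 0.8900
R5: brief=0.71, mild=0.19; OR[a + b − a·b] → w = 0.7651
Rules with consequent 'medium': {R2, R3, R4} → strengths 0.3920, 0.2791, 0.8900
Aggregate via t-conorm [a + b − a·b]: 0.9518

0.952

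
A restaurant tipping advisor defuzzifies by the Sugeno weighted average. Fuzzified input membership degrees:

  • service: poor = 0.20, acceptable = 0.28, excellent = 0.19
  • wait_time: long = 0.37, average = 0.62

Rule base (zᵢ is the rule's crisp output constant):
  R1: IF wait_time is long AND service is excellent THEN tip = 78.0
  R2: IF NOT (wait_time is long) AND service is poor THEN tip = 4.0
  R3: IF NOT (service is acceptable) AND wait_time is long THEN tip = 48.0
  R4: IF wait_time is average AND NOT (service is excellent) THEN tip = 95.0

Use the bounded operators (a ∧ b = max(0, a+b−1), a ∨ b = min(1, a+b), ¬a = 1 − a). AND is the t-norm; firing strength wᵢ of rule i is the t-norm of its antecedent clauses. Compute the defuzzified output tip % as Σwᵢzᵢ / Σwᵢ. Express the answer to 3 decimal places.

86.865

R1 (z=78.0): long=0.37, excellent=0.19; AND[max(0, a+b−1)] → w = 0.00
R2 (z=4.0): ¬long=1−0.37=0.63, poor=0.20; AND[max(0, a+b−1)] → w = 0.00
R3 (z=48.0): ¬acceptable=1−0.28=0.72, long=0.37; AND[max(0, a+b−1)] → w = 0.09
R4 (z=95.0): average=0.62, ¬excellent=1−0.19=0.81; AND[max(0, a+b−1)] → w = 0.43
Weighted average = (0.00·78.0 + 0.00·4.0 + 0.09·48.0 + 0.43·95.0) / (0.00 + 0.00 + 0.09 + 0.43)
  = 45.1700 / 0.5200 = 86.865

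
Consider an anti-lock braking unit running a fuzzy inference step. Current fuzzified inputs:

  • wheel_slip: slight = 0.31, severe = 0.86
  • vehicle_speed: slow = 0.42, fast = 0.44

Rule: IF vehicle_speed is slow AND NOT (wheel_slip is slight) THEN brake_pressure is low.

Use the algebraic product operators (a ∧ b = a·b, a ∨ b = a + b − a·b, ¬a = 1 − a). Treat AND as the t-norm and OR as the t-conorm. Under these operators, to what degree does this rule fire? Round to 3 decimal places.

firing strength: slow=0.42, ¬slight=1−0.31=0.69; AND[a·b] → w = 0.2898

0.290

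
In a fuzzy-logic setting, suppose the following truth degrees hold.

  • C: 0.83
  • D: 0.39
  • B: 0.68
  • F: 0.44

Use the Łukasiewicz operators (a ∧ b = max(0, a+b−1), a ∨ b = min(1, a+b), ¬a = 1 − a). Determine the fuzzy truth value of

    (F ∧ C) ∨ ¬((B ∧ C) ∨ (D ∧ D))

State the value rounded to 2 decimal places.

0.76

F ∧ C = max(0, a+b−1) on (0.44, 0.83) = 0.27
B ∧ C = max(0, a+b−1) on (0.68, 0.83) = 0.51
D ∧ D = max(0, a+b−1) on (0.39, 0.39) = 0.00
(B ∧ C) ∨ (D ∧ D) = min(1, a+b) on (0.51, 0.00) = 0.51
¬((B ∧ C) ∨ (D ∧ D)) = 1 − 0.51 = 0.49
(F ∧ C) ∨ ¬((B ∧ C) ∨ (D ∧ D)) = min(1, a+b) on (0.27, 0.49) = 0.76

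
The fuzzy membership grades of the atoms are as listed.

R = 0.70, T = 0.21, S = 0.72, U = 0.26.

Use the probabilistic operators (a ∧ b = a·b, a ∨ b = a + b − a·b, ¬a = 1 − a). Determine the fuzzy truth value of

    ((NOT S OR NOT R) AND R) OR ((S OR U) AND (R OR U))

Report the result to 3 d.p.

0.750

NOT S = 1 − 0.7200 = 0.2800
NOT R = 1 − 0.7000 = 0.3000
NOT S OR NOT R = a + b − a·b on (0.2800, 0.3000) = 0.4960
(NOT S OR NOT R) AND R = a·b on (0.4960, 0.7000) = 0.3472
S OR U = a + b − a·b on (0.7200, 0.2600) = 0.7928
R OR U = a + b − a·b on (0.7000, 0.2600) = 0.7780
(S OR U) AND (R OR U) = a·b on (0.7928, 0.7780) = 0.6168
((NOT S OR NOT R) AND R) OR ((S OR U) AND (R OR U)) = a + b − a·b on (0.3472, 0.6168) = 0.7498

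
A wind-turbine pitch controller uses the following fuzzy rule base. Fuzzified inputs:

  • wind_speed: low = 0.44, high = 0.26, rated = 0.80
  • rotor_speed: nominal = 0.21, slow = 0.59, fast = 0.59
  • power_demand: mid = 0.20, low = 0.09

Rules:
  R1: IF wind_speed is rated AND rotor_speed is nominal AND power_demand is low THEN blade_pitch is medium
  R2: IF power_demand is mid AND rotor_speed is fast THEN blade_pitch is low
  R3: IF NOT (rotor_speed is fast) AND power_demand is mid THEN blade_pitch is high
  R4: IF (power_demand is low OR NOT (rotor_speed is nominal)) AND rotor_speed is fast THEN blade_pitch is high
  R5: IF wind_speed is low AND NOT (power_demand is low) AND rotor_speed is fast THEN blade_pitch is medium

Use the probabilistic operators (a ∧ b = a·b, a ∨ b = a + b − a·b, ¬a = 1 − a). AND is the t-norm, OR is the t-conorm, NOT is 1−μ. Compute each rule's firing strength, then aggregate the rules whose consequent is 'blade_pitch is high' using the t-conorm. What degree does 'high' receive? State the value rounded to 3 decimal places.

0.520

R1: rated=0.80, nominal=0.21, low=0.09; AND[a·b] → w = 0.0151
R2: mid=0.20, fast=0.59; AND[a·b] → w = 0.1180
R3: ¬fast=1−0.59=0.41, mid=0.20; AND[a·b] → w = 0.0820
R4: (low=0.09 OR ¬nominal=1−0.21=0.79) = 0.8089; AND[a·b] with fast=0.59 → w = 0.4773
R5: low=0.44, ¬low=1−0.09=0.91, fast=0.59; AND[a·b] → w = 0.2362
Rules with consequent 'high': {R3, R4} → strengths 0.0820, 0.4773
Aggregate via t-conorm [a + b − a·b]: 0.5201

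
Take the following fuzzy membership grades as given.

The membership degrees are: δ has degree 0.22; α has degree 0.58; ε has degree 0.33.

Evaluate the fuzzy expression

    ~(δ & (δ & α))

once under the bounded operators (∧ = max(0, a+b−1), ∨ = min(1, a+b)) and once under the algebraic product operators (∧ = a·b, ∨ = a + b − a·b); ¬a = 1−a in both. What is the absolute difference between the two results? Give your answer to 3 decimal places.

Under bounded:
  δ & α = max(0, a+b−1) on (0.22, 0.58) = 0.00
  δ & (δ & α) = max(0, a+b−1) on (0.22, 0.00) = 0.00
  ~(δ & (δ & α)) = 1 − 0.00 = 1.00
  → value = 1.0000
Under algebraic product:
  δ & α = a·b on (0.2200, 0.5800) = 0.1276
  δ & (δ & α) = a·b on (0.2200, 0.1276) = 0.0281
  ~(δ & (δ & α)) = 1 − 0.0281 = 0.9719
  → value = 0.9719
|1.0000 − 0.9719| = 0.028

0.028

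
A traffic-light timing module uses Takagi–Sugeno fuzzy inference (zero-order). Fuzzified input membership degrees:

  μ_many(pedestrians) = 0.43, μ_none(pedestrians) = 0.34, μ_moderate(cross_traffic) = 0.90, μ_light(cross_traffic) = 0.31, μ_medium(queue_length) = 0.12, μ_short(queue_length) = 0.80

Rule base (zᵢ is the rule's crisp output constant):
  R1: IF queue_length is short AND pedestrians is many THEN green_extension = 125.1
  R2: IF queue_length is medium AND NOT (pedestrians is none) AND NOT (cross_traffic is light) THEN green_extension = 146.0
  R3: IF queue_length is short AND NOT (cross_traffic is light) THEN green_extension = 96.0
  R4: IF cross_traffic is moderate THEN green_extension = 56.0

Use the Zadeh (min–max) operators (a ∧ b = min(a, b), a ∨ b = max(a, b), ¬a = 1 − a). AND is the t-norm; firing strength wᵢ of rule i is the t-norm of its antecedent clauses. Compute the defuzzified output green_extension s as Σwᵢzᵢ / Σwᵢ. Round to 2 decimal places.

87.83

R1 (z=125.1): short=0.80, many=0.43; AND[min(a, b)] → w = 0.43
R2 (z=146.0): medium=0.12, ¬none=1−0.34=0.66, ¬light=1−0.31=0.69; AND[min(a, b)] → w = 0.12
R3 (z=96.0): short=0.80, ¬light=1−0.31=0.69; AND[min(a, b)] → w = 0.69
R4 (z=56.0): moderate=0.90 → w = 0.90
Weighted average = (0.43·125.1 + 0.12·146.0 + 0.69·96.0 + 0.90·56.0) / (0.43 + 0.12 + 0.69 + 0.90)
  = 187.9530 / 2.1400 = 87.83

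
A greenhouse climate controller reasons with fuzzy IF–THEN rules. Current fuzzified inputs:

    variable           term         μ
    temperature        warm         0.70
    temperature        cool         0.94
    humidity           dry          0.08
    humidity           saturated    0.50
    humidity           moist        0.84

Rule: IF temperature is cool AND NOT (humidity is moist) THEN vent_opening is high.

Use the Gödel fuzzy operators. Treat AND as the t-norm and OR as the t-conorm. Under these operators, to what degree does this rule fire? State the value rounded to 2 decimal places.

0.16

firing strength: cool=0.94, ¬moist=1−0.84=0.16; AND[min(a, b)] → w = 0.16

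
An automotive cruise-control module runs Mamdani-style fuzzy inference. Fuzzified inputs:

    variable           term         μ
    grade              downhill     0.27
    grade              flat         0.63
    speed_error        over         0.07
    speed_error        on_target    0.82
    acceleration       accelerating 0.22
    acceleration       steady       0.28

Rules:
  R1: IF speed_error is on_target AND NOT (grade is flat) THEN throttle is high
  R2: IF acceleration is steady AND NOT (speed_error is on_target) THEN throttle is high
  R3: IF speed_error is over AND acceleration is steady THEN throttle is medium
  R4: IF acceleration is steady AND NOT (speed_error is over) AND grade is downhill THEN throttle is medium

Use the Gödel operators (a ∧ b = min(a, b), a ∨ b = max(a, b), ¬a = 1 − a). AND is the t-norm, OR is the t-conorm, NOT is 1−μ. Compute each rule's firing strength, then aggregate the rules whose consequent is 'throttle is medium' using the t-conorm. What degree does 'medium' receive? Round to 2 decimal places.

R1: on_target=0.82, ¬flat=1−0.63=0.37; AND[min(a, b)] → w = 0.37
R2: steady=0.28, ¬on_target=1−0.82=0.18; AND[min(a, b)] → w = 0.18
R3: over=0.07, steady=0.28; AND[min(a, b)] → w = 0.07
R4: steady=0.28, ¬over=1−0.07=0.93, downhill=0.27; AND[min(a, b)] → w = 0.27
Rules with consequent 'medium': {R3, R4} → strengths 0.07, 0.27
Aggregate via t-conorm [max(a, b)]: 0.27

0.27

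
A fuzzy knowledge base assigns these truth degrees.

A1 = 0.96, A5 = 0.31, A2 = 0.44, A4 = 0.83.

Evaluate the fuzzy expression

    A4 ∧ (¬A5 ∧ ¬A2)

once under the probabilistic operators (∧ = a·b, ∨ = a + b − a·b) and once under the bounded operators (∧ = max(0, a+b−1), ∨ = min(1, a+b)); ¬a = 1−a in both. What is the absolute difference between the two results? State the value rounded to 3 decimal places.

Under probabilistic:
  ¬A5 = 1 − 0.3100 = 0.6900
  ¬A2 = 1 − 0.4400 = 0.5600
  ¬A5 ∧ ¬A2 = a·b on (0.6900, 0.5600) = 0.3864
  A4 ∧ (¬A5 ∧ ¬A2) = a·b on (0.8300, 0.3864) = 0.3207
  → value = 0.3207
Under bounded:
  ¬A5 = 1 − 0.31 = 0.69
  ¬A2 = 1 − 0.44 = 0.56
  ¬A5 ∧ ¬A2 = max(0, a+b−1) on (0.69, 0.56) = 0.25
  A4 ∧ (¬A5 ∧ ¬A2) = max(0, a+b−1) on (0.83, 0.25) = 0.08
  → value = 0.0800
|0.3207 − 0.0800| = 0.241

0.241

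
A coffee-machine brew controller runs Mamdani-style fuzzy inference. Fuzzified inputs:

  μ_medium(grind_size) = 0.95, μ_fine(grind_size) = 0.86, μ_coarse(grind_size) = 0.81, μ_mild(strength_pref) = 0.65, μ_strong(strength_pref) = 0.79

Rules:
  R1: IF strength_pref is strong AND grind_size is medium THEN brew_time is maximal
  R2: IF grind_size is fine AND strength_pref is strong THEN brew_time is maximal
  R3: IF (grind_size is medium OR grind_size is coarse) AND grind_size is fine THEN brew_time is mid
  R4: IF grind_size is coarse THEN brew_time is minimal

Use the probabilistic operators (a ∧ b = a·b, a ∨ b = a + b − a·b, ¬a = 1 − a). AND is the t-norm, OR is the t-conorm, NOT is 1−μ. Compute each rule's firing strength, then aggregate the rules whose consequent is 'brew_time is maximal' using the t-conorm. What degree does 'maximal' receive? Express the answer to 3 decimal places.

R1: strong=0.79, medium=0.95; AND[a·b] → w = 0.7505
R2: fine=0.86, strong=0.79; AND[a·b] → w = 0.6794
R3: (medium=0.95 OR coarse=0.81) = 0.9905; AND[a·b] with fine=0.86 → w = 0.8518
R4: coarse=0.81 → w = 0.8100
Rules with consequent 'maximal': {R1, R2} → strengths 0.7505, 0.6794
Aggregate via t-conorm [a + b − a·b]: 0.9200

0.920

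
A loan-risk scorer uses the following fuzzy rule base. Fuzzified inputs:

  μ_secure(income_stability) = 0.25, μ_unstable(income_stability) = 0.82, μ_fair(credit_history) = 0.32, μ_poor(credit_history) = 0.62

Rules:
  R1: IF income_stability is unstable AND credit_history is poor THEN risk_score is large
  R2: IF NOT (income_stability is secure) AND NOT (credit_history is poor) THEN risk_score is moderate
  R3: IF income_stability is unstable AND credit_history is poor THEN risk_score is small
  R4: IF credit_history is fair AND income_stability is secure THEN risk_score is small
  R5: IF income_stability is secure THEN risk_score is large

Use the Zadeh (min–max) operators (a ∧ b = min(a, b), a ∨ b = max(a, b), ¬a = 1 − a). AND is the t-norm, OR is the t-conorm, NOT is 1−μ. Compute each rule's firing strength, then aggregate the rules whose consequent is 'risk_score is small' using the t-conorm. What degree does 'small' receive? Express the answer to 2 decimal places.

R1: unstable=0.82, poor=0.62; AND[min(a, b)] → w = 0.62
R2: ¬secure=1−0.25=0.75, ¬poor=1−0.62=0.38; AND[min(a, b)] → w = 0.38
R3: unstable=0.82, poor=0.62; AND[min(a, b)] → w = 0.62
R4: fair=0.32, secure=0.25; AND[min(a, b)] → w = 0.25
R5: secure=0.25 → w = 0.25
Rules with consequent 'small': {R3, R4} → strengths 0.62, 0.25
Aggregate via t-conorm [max(a, b)]: 0.62

0.62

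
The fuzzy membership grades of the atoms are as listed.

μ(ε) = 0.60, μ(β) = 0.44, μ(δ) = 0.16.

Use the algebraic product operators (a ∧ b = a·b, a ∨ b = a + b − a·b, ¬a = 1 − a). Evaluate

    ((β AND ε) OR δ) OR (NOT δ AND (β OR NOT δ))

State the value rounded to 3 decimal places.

β AND ε = a·b on (0.4400, 0.6000) = 0.2640
(β AND ε) OR δ = a + b − a·b on (0.2640, 0.1600) = 0.3818
NOT δ = 1 − 0.1600 = 0.8400
NOT δ = 1 − 0.1600 = 0.8400
β OR NOT δ = a + b − a·b on (0.4400, 0.8400) = 0.9104
NOT δ AND (β OR NOT δ) = a·b on (0.8400, 0.9104) = 0.7647
((β AND ε) OR δ) OR (NOT δ AND (β OR NOT δ)) = a + b − a·b on (0.3818, 0.7647) = 0.8546

0.855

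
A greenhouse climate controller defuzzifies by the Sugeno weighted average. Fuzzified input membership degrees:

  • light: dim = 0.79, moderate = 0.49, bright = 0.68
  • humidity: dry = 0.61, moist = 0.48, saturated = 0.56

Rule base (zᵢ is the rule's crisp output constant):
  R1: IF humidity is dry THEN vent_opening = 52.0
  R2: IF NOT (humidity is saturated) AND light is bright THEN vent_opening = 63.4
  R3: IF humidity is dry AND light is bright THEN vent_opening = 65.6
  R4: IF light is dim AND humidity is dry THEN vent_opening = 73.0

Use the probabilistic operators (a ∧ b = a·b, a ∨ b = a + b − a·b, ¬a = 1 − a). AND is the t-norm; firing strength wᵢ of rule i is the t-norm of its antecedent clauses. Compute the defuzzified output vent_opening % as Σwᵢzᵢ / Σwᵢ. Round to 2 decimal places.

R1 (z=52.0): dry=0.61 → w = 0.6100
R2 (z=63.4): ¬saturated=1−0.56=0.44, bright=0.68; AND[a·b] → w = 0.2992
R3 (z=65.6): dry=0.61, bright=0.68; AND[a·b] → w = 0.4148
R4 (z=73.0): dim=0.79, dry=0.61; AND[a·b] → w = 0.4819
Weighted average = (0.6100·52.0 + 0.2992·63.4 + 0.4148·65.6 + 0.4819·73.0) / (0.6100 + 0.2992 + 0.4148 + 0.4819)
  = 113.0789 / 1.8059 = 62.62

62.62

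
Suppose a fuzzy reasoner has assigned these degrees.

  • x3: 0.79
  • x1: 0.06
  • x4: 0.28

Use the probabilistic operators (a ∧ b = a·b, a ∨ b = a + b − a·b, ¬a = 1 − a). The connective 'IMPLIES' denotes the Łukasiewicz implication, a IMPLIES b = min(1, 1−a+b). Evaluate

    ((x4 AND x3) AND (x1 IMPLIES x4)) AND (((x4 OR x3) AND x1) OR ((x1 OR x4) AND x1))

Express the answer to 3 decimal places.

0.015

x4 AND x3 = a·b on (0.2800, 0.7900) = 0.2212
x1 IMPLIES x4  [Łukasiewicz: min(1, 1−a+b)] with a=0.0600, b=0.2800 → 1.0000
(x4 AND x3) AND (x1 IMPLIES x4) = a·b on (0.2212, 1.0000) = 0.2212
x4 OR x3 = a + b − a·b on (0.2800, 0.7900) = 0.8488
(x4 OR x3) AND x1 = a·b on (0.8488, 0.0600) = 0.0509
x1 OR x4 = a + b − a·b on (0.0600, 0.2800) = 0.3232
(x1 OR x4) AND x1 = a·b on (0.3232, 0.0600) = 0.0194
((x4 OR x3) AND x1) OR ((x1 OR x4) AND x1) = a + b − a·b on (0.0509, 0.0194) = 0.0693
((x4 AND x3) AND (x1 IMPLIES x4)) AND (((x4 OR x3) AND x1) OR ((x1 OR x4) AND x1)) = a·b on (0.2212, 0.0693) = 0.0153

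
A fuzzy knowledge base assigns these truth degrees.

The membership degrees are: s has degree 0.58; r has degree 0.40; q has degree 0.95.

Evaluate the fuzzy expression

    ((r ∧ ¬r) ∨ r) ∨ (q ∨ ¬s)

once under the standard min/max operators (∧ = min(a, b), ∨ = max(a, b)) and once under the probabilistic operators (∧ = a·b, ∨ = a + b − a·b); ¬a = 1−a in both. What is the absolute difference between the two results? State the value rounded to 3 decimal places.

Under standard min/max:
  ¬r = 1 − 0.40 = 0.60
  r ∧ ¬r = min(a, b) on (0.40, 0.60) = 0.40
  (r ∧ ¬r) ∨ r = max(a, b) on (0.40, 0.40) = 0.40
  ¬s = 1 − 0.58 = 0.42
  q ∨ ¬s = max(a, b) on (0.95, 0.42) = 0.95
  ((r ∧ ¬r) ∨ r) ∨ (q ∨ ¬s) = max(a, b) on (0.40, 0.95) = 0.95
  → value = 0.9500
Under probabilistic:
  ¬r = 1 − 0.4000 = 0.6000
  r ∧ ¬r = a·b on (0.4000, 0.6000) = 0.2400
  (r ∧ ¬r) ∨ r = a + b − a·b on (0.2400, 0.4000) = 0.5440
  ¬s = 1 − 0.5800 = 0.4200
  q ∨ ¬s = a + b − a·b on (0.9500, 0.4200) = 0.9710
  ((r ∧ ¬r) ∨ r) ∨ (q ∨ ¬s) = a + b − a·b on (0.5440, 0.9710) = 0.9868
  → value = 0.9868
|0.9500 − 0.9868| = 0.037

0.037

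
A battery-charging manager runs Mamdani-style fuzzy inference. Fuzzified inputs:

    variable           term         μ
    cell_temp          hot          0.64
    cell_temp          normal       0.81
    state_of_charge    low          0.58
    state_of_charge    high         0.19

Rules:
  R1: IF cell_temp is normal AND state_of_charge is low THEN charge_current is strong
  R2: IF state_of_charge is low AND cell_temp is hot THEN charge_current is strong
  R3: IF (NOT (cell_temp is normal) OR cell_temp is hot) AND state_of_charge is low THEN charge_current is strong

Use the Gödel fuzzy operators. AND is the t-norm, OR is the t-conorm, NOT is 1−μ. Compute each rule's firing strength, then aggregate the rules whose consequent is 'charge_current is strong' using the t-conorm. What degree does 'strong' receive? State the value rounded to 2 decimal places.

0.58

R1: normal=0.81, low=0.58; AND[min(a, b)] → w = 0.58
R2: low=0.58, hot=0.64; AND[min(a, b)] → w = 0.58
R3: (¬normal=1−0.81=0.19 OR hot=0.64) = 0.64; AND[min(a, b)] with low=0.58 → w = 0.58
Rules with consequent 'strong': {R1, R2, R3} → strengths 0.58, 0.58, 0.58
Aggregate via t-conorm [max(a, b)]: 0.58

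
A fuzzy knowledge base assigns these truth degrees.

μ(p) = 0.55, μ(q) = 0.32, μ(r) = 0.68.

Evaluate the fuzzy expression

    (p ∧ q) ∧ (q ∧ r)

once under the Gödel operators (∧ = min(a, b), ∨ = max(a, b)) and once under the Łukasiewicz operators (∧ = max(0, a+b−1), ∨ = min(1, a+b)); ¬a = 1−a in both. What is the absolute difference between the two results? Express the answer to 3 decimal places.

0.320

Under Gödel:
  p ∧ q = min(a, b) on (0.55, 0.32) = 0.32
  q ∧ r = min(a, b) on (0.32, 0.68) = 0.32
  (p ∧ q) ∧ (q ∧ r) = min(a, b) on (0.32, 0.32) = 0.32
  → value = 0.3200
Under Łukasiewicz:
  p ∧ q = max(0, a+b−1) on (0.55, 0.32) = 0.00
  q ∧ r = max(0, a+b−1) on (0.32, 0.68) = 0.00
  (p ∧ q) ∧ (q ∧ r) = max(0, a+b−1) on (0.00, 0.00) = 0.00
  → value = 0.0000
|0.3200 − 0.0000| = 0.320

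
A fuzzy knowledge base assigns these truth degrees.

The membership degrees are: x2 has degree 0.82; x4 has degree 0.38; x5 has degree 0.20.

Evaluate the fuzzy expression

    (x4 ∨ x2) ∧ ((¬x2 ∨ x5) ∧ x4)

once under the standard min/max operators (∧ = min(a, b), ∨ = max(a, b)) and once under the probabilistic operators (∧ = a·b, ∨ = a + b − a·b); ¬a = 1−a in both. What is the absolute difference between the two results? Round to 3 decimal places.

0.084

Under standard min/max:
  x4 ∨ x2 = max(a, b) on (0.38, 0.82) = 0.82
  ¬x2 = 1 − 0.82 = 0.18
  ¬x2 ∨ x5 = max(a, b) on (0.18, 0.20) = 0.20
  (¬x2 ∨ x5) ∧ x4 = min(a, b) on (0.20, 0.38) = 0.20
  (x4 ∨ x2) ∧ ((¬x2 ∨ x5) ∧ x4) = min(a, b) on (0.82, 0.20) = 0.20
  → value = 0.2000
Under probabilistic:
  x4 ∨ x2 = a + b − a·b on (0.3800, 0.8200) = 0.8884
  ¬x2 = 1 − 0.8200 = 0.1800
  ¬x2 ∨ x5 = a + b − a·b on (0.1800, 0.2000) = 0.3440
  (¬x2 ∨ x5) ∧ x4 = a·b on (0.3440, 0.3800) = 0.1307
  (x4 ∨ x2) ∧ ((¬x2 ∨ x5) ∧ x4) = a·b on (0.8884, 0.1307) = 0.1161
  → value = 0.1161
|0.2000 − 0.1161| = 0.084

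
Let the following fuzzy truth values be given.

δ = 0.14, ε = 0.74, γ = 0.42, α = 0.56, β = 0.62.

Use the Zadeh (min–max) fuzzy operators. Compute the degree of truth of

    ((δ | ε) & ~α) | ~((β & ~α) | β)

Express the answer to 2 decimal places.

δ | ε = max(a, b) on (0.14, 0.74) = 0.74
~α = 1 − 0.56 = 0.44
(δ | ε) & ~α = min(a, b) on (0.74, 0.44) = 0.44
~α = 1 − 0.56 = 0.44
β & ~α = min(a, b) on (0.62, 0.44) = 0.44
(β & ~α) | β = max(a, b) on (0.44, 0.62) = 0.62
~((β & ~α) | β) = 1 − 0.62 = 0.38
((δ | ε) & ~α) | ~((β & ~α) | β) = max(a, b) on (0.44, 0.38) = 0.44

0.44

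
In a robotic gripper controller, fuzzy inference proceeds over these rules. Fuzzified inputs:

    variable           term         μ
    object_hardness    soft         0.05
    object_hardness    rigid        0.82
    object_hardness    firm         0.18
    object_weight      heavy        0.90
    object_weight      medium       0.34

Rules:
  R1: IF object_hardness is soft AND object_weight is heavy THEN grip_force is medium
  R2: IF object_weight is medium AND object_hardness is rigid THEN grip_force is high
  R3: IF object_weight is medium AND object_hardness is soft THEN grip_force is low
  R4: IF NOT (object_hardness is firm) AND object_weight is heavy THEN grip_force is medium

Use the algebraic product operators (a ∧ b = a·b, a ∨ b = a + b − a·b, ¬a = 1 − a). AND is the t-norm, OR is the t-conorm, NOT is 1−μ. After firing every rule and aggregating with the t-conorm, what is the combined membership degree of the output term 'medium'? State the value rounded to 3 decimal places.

R1: soft=0.05, heavy=0.90; AND[a·b] → w = 0.0450
R2: medium=0.34, rigid=0.82; AND[a·b] → w = 0.2788
R3: medium=0.34, soft=0.05; AND[a·b] → w = 0.0170
R4: ¬firm=1−0.18=0.82, heavy=0.90; AND[a·b] → w = 0.7380
Rules with consequent 'medium': {R1, R4} → strengths 0.0450, 0.7380
Aggregate via t-conorm [a + b − a·b]: 0.7498

0.750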